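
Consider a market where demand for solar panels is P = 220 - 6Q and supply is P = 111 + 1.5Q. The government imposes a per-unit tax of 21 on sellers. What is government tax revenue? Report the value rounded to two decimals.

246.40

Without the tax, 220 - 6Q = 111 + 1.5Q so Q* = 14.5333 and P* = 132.8.
A tax on sellers shifts supply up by 21: 220 - 6Q = 111 + 1.5Q + 21, so Q_t = 11.7333. Buyers pay P_b = 149.6; sellers receive P_s = P_b - 21 = 128.6.
Tax revenue = t x Q_t = 21 x 11.7333 = 246.4.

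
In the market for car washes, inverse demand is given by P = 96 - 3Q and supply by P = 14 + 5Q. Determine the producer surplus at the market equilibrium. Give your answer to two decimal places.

Setting demand equal to supply, 82 = 8Q, so Q* = 10.25 and P* = 65.25.
Producer surplus is the triangle above supply below P*: (1/2)(10.25)(65.25 - 14) = (1/2)(10.25)(51.25) = 262.6562.

262.66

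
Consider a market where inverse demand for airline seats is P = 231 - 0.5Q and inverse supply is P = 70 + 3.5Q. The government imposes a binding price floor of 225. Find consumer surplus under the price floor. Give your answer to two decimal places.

Without the control, 231 - 0.5Q = 70 + 3.5Q so Q* = 40.25 and P* = 210.875.
At the floor price 225, quantity demanded is (231 - 225)/0.5 = 12; demand is the short side, so Q = 12 trades at P = 225.
CS is the triangle under demand above 225: (1/2)(12)(231 - 225) = 36.

36.00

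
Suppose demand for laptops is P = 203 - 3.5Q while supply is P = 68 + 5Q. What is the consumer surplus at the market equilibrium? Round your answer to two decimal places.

Set 203 - 3.5Q = 68 + 5Q, which gives 135 = 8.5Q, so Q* = 15.8824 and P* = 203 - 3.5(15.8824) = 147.4118.
Consumer surplus is the triangle under demand above P*: (1/2)(15.8824)(203 - 147.4118) = (1/2)(15.8824)(55.5882) = 441.436.

441.44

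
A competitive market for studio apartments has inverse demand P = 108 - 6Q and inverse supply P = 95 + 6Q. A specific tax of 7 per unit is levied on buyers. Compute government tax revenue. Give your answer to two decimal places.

3.50

Without the tax, 108 - 6Q = 95 + 6Q so Q* = 1.0833 and P* = 101.5.
With the tax, buyers' net willingness to pay falls by 7: (108 - 7) - 6Q = 95 + 6Q, so Q_t = 0.5. Buyers pay P_b = 105; sellers receive P_s = P_b - 7 = 98.
Revenue is the tax times quantity traded: 7 x 0.5 = 3.5.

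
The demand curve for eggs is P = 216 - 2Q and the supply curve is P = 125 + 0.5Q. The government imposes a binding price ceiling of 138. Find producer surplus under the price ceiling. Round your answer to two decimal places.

169.00

Free-market equilibrium: 216 - 2Q = 125 + 0.5Q gives Q* = 36.4, P* = 143.2.
At the ceiling price 138, quantity supplied is (138 - 125)/0.5 = 26; supply is the short side, so Q = 26 trades at P = 138.
PS is the triangle above supply below 138: (1/2)(26)(138 - 125) = 169.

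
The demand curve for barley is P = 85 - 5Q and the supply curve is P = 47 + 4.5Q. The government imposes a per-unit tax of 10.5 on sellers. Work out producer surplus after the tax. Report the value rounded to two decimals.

18.85

Pre-tax equilibrium: 85 - 5Q = 47 + 4.5Q gives Q* = 4, P* = 65.
With the tax, sellers need 10.5 more per unit: 85 - 5Q = 47 + 4.5Q + 10.5, so Q_t = 2.8947. Buyers pay P_b = 70.5263; sellers receive P_s = P_b - 10.5 = 60.0263.
Producer surplus is the triangle above supply below P_s: (1/2)(2.8947)(60.0263 - 47) = 18.8539.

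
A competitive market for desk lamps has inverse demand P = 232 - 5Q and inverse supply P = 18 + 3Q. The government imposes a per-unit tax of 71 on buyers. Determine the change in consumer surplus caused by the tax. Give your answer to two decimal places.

Without the tax, 232 - 5Q = 18 + 3Q so Q* = 26.75 and P* = 98.25.
A tax on buyers shifts demand down by 71: (232 - 71) - 5Q = 18 + 3Q, so Q_t = 17.875. Buyers pay P_b = 142.625; sellers receive P_s = P_b - 71 = 71.625.
Consumers lose the trapezoid between P* and P_b out to Q_t plus the triangle from Q_t to Q*: change in CS = 798.7891 - 1788.9062 = -990.1172.

-990.12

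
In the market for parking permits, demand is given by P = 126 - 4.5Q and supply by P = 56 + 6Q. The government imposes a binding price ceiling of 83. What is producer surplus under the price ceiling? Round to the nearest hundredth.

60.75

Without the control, 126 - 4.5Q = 56 + 6Q so Q* = 6.6667 and P* = 96.
At P = 83, sellers supply (83 - 56)/6 = 4.5 while buyers want more, so the quantity traded is 4.5 at price 83.
PS is the triangle above supply below 83: (1/2)(4.5)(83 - 56) = 60.75.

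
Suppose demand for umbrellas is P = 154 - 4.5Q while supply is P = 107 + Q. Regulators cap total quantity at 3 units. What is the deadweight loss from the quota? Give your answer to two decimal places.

Unrestricted equilibrium: Q* = (154 - 107)/(4.5 + 1) = 8.5455.
At Q = 3 the demand price is 154 - 4.5(3) = 140.5 and the supply price is 107 + (3) = 110.
DWL = (1/2)(gap between curves at 3) x (Q* - 3) = (1/2)(30.5)(5.5455) = 84.5682.

84.57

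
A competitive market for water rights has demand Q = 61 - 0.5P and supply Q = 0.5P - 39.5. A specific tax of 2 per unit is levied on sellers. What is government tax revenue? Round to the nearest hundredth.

20.50

Rewriting demand in inverse form: P = 122 - 2Q.
Rewriting supply in inverse form: P = 79 + 2Q.
Pre-tax equilibrium: 122 - 2Q = 79 + 2Q gives Q* = 10.75, P* = 100.5.
With the tax, sellers need 2 more per unit: 122 - 2Q = 79 + 2Q + 2, so Q_t = 10.25. Buyers pay P_b = 101.5; sellers receive P_s = P_b - 2 = 99.5.
Revenue is the tax times quantity traded: 2 x 10.25 = 20.5.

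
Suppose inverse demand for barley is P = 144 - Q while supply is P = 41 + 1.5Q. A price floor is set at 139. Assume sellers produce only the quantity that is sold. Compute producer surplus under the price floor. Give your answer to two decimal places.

Free-market equilibrium: 144 - Q = 41 + 1.5Q gives Q* = 41.2, P* = 102.8.
At P = 139, buyers demand (144 - 139)/1 = 5 while sellers would supply more, so the quantity traded is 5 at price 139.
The supply price at Q = 5 is 48.5. PS is the trapezoid between 139 and supply over [0, 5]: (1/2)[(139 - 41) + (139 - 48.5)](5) = 471.25.

471.25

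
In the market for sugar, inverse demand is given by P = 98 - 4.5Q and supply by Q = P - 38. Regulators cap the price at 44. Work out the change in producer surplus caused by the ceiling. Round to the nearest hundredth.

-41.50

Rewriting supply in inverse form: P = 38 + Q.
Free-market equilibrium: 98 - 4.5Q = 38 + Q gives Q* = 10.9091, P* = 48.9091.
At P = 44, sellers supply (44 - 38)/1 = 6 while buyers want more, so the quantity traded is 6 at price 44.
PS goes from (1/2)(10.9091)(10.9091) = 59.5041 to 18 (computed as (44 - 38)(6) - (1/2)(1)(6)^2), a change of -41.5041.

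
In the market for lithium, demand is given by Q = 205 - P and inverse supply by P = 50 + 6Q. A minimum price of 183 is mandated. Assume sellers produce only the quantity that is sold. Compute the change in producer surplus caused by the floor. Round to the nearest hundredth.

Rewriting demand in inverse form: P = 205 - Q.
Without the control, 205 - Q = 50 + 6Q so Q* = 22.1429 and P* = 182.8571.
At the floor price 183, quantity demanded is (205 - 183)/1 = 22; demand is the short side, so Q = 22 trades at P = 183.
PS goes from (1/2)(22.1429)(132.8571) = 1470.9184 to 1474 (computed as (183 - 50)(22) - (1/2)(6)(22)^2), a change of 3.0816.

3.08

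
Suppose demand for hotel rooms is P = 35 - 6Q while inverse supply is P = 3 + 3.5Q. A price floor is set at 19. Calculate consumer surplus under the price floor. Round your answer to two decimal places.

21.33

Without the control, 35 - 6Q = 3 + 3.5Q so Q* = 3.3684 and P* = 14.7895.
At P = 19, buyers demand (35 - 19)/6 = 2.6667 while sellers would supply more, so the quantity traded is 2.6667 at price 19.
CS is the triangle under demand above 19: (1/2)(2.6667)(35 - 19) = 21.3333.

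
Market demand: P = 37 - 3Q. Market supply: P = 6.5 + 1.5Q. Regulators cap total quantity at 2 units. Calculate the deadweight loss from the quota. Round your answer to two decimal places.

51.36

Without the quota, 37 - 3Q = 6.5 + 1.5Q gives Q* = 6.7778.
At Q = 2 the demand price is 37 - 3(2) = 31 and the supply price is 6.5 + 1.5(2) = 9.5.
Deadweight loss is the triangle between the curves from 2 to 6.7778: (1/2)(31 - 9.5)(6.7778 - 2) = 51.3611.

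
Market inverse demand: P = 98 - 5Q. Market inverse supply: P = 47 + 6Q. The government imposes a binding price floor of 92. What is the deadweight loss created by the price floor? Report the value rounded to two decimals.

Free-market equilibrium: 98 - 5Q = 47 + 6Q gives Q* = 4.6364, P* = 74.8182.
At P = 92, buyers demand (98 - 92)/5 = 1.2 while sellers would supply more, so the quantity traded is 1.2 at price 92.
At Q = 1.2 the demand price is 92 and the supply price is 54.2. Deadweight loss is the triangle between the curves from 1.2 to 4.6364: (1/2)(92 - 54.2)(4.6364 - 1.2) = 64.9473.

64.95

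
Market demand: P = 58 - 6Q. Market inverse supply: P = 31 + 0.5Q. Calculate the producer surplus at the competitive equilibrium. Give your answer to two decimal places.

4.31

Setting demand equal to supply, 27 = 6.5Q, so Q* = 4.1538 and P* = 33.0769.
Producer surplus is the triangle above supply below P*: (1/2)(4.1538)(33.0769 - 31) = (1/2)(4.1538)(2.0769) = 4.3136.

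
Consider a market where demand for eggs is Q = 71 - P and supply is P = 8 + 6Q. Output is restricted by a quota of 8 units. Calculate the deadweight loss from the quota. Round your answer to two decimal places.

Rewriting demand in inverse form: P = 71 - Q.
Without the quota, 71 - Q = 8 + 6Q gives Q* = 9.
At Q = 8 the demand price is 71 - (8) = 63 and the supply price is 8 + 6(8) = 56.
DWL = (1/2)(gap between curves at 8) x (Q* - 8) = (1/2)(7)(1) = 3.5.

3.50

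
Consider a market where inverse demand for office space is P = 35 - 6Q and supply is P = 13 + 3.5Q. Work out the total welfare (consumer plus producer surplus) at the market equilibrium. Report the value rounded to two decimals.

Set 35 - 6Q = 13 + 3.5Q, which gives 22 = 9.5Q, so Q* = 2.3158 and P* = 35 - 6(2.3158) = 21.1053.
Total surplus is the full triangle between the curves from 0 to Q*: (1/2)(2.3158)(35 - 13) = 25.4737.

25.47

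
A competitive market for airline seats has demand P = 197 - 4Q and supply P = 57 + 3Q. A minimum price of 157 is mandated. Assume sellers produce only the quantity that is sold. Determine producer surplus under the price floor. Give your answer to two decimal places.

Free-market equilibrium: 197 - 4Q = 57 + 3Q gives Q* = 20, P* = 117.
At P = 157, buyers demand (197 - 157)/4 = 10 while sellers would supply more, so the quantity traded is 10 at price 157.
The supply price at Q = 10 is 87. PS is the trapezoid between 157 and supply over [0, 10]: (1/2)[(157 - 57) + (157 - 87)](10) = 850.

850.00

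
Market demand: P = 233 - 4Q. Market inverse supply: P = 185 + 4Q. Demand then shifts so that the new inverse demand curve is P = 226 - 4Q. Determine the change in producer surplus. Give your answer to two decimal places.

Initial equilibrium: Q_0 = 6, P_0 = 209; CS_0 = (1/2)(6)(24) = 72, PS_0 = (1/2)(6)(24) = 72.
New equilibrium: 226 - 4Q = 185 + 4Q gives Q_1 = 5.125, P_1 = 205.5; CS_1 = 52.5312, PS_1 = 52.5312.
Change in producer surplus = 52.5312 - 72 = -19.4688.

-19.47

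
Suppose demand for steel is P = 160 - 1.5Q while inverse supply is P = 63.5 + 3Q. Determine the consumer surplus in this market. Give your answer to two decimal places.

Set 160 - 1.5Q = 63.5 + 3Q, which gives 96.5 = 4.5Q, so Q* = 21.4444 and P* = 160 - 1.5(21.4444) = 127.8333.
Consumer surplus is the triangle under demand above P*: (1/2)(21.4444)(160 - 127.8333) = (1/2)(21.4444)(32.1667) = 344.8981.

344.90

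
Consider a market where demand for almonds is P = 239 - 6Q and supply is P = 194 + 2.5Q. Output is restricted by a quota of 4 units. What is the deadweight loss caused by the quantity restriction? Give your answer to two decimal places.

Without the quota, 239 - 6Q = 194 + 2.5Q gives Q* = 5.2941.
At Q = 4 the demand price is 239 - 6(4) = 215 and the supply price is 194 + 2.5(4) = 204.
DWL = (1/2)(gap between curves at 4) x (Q* - 4) = (1/2)(11)(1.2941) = 7.1176.

7.12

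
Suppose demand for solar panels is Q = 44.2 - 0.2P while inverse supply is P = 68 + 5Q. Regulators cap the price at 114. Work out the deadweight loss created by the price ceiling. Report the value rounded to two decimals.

186.05

Rewriting demand in inverse form: P = 221 - 5Q.
Without the control, 221 - 5Q = 68 + 5Q so Q* = 15.3 and P* = 144.5.
At the ceiling price 114, quantity supplied is (114 - 68)/5 = 9.2; supply is the short side, so Q = 9.2 trades at P = 114.
At Q = 9.2 the demand price is 175 and the supply price is 114. Deadweight loss is the triangle between the curves from 9.2 to 15.3: (1/2)(175 - 114)(15.3 - 9.2) = 186.05.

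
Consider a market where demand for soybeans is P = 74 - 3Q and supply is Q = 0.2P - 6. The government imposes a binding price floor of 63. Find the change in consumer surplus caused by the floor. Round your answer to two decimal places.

-25.21

Rewriting supply in inverse form: P = 30 + 5Q.
Without the control, 74 - 3Q = 30 + 5Q so Q* = 5.5 and P* = 57.5.
At P = 63, buyers demand (74 - 63)/3 = 3.6667 while sellers would supply more, so the quantity traded is 3.6667 at price 63.
CS goes from (1/2)(5.5)(16.5) = 45.375 to 20.1667 (computed as (74 - 63)(3.6667) - (1/2)(3)(3.6667)^2), a change of -25.2083.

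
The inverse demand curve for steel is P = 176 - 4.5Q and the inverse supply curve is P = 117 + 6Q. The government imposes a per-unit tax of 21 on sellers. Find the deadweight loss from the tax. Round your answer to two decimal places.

Pre-tax equilibrium: 176 - 4.5Q = 117 + 6Q gives Q* = 5.619, P* = 150.7143.
A tax on sellers shifts supply up by 21: 176 - 4.5Q = 117 + 6Q + 21, so Q_t = 3.619. Buyers pay P_b = 159.7143; sellers receive P_s = P_b - 21 = 138.7143.
The welfare triangle lost has base Q* - Q_t = 2 and height t = 21, so DWL = (1/2)(2)(21) = 21.

21.00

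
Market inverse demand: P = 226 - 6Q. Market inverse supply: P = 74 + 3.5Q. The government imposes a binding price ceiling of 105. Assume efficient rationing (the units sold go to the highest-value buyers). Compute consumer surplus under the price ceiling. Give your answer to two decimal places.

Without the control, 226 - 6Q = 74 + 3.5Q so Q* = 16 and P* = 130.
At P = 105, sellers supply (105 - 74)/3.5 = 8.8571 while buyers want more, so the quantity traded is 8.8571 at price 105.
The demand price at Q = 8.8571 is 172.8571. CS is the trapezoid between demand and 105 over [0, 8.8571]: (1/2)[(226 - 105) + (172.8571 - 105)](8.8571) = 836.3673.

836.37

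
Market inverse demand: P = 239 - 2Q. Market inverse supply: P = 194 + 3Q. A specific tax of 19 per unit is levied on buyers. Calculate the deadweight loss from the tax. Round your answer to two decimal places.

Without the tax, 239 - 2Q = 194 + 3Q so Q* = 9 and P* = 221.
A tax on buyers shifts demand down by 19: (239 - 19) - 2Q = 194 + 3Q, so Q_t = 5.2. Buyers pay P_b = 228.6; sellers receive P_s = P_b - 19 = 209.6.
Deadweight loss is the triangle between the curves from Q_t to Q*: (1/2)(9 - 5.2)(19) = 36.1.

36.10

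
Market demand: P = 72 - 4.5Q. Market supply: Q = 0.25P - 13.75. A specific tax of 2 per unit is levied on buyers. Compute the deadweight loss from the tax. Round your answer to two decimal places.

Rewriting supply in inverse form: P = 55 + 4Q.
Without the tax, 72 - 4.5Q = 55 + 4Q so Q* = 2 and P* = 63.
A tax on buyers shifts demand down by 2: (72 - 2) - 4.5Q = 55 + 4Q, so Q_t = 1.7647. Buyers pay P_b = 64.0588; sellers receive P_s = P_b - 2 = 62.0588.
The welfare triangle lost has base Q* - Q_t = 0.2353 and height t = 2, so DWL = (1/2)(0.2353)(2) = 0.2353.

0.24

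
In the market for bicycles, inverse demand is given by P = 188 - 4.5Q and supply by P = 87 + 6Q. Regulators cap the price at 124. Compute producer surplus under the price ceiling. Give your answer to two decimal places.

Free-market equilibrium: 188 - 4.5Q = 87 + 6Q gives Q* = 9.619, P* = 144.7143.
At P = 124, sellers supply (124 - 87)/6 = 6.1667 while buyers want more, so the quantity traded is 6.1667 at price 124.
PS is the triangle above supply below 124: (1/2)(6.1667)(124 - 87) = 114.0833.

114.08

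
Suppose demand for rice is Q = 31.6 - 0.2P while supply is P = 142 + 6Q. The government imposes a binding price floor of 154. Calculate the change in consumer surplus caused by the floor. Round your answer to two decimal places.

-3.69

Rewriting demand in inverse form: P = 158 - 5Q.
Free-market equilibrium: 158 - 5Q = 142 + 6Q gives Q* = 1.4545, P* = 150.7273.
At P = 154, buyers demand (158 - 154)/5 = 0.8 while sellers would supply more, so the quantity traded is 0.8 at price 154.
CS goes from (1/2)(1.4545)(7.2727) = 5.2893 to 1.6 (computed as (158 - 154)(0.8) - (1/2)(5)(0.8)^2), a change of -3.6893.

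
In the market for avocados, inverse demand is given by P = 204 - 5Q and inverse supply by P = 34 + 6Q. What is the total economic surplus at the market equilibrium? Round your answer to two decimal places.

Equilibrium: 204 - 5Q = 34 + 6Q, so Q* = 15.4545 and P* = 126.7273.
Total surplus is the full triangle between the curves from 0 to Q*: (1/2)(15.4545)(204 - 34) = 1313.6364.

1313.64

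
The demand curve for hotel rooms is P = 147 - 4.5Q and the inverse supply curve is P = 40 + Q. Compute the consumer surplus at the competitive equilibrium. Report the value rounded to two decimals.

851.58

Equilibrium: 147 - 4.5Q = 40 + Q, so Q* = 19.4545 and P* = 59.4545.
The demand choke price is 147, so CS = (1/2)(Q*)(147 - P*) = (1/2)(19.4545)(87.5455) = 851.5785.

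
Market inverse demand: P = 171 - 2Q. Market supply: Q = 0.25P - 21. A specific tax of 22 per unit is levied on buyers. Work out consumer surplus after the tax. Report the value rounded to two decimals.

117.36

Rewriting supply in inverse form: P = 84 + 4Q.
Pre-tax equilibrium: 171 - 2Q = 84 + 4Q gives Q* = 14.5, P* = 142.
With the tax, buyers' net willingness to pay falls by 22: (171 - 22) - 2Q = 84 + 4Q, so Q_t = 10.8333. Buyers pay P_b = 149.3333; sellers receive P_s = P_b - 22 = 127.3333.
CS = (1/2)(Q_t)(171 - P_b) = (1/2)(10.8333)(21.6667) = 117.3611.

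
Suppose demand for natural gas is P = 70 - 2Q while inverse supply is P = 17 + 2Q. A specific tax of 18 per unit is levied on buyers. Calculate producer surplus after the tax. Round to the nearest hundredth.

Without the tax, 70 - 2Q = 17 + 2Q so Q* = 13.25 and P* = 43.5.
A tax on buyers shifts demand down by 18: (70 - 18) - 2Q = 17 + 2Q, so Q_t = 8.75. Buyers pay P_b = 52.5; sellers receive P_s = P_b - 18 = 34.5.
PS = (1/2)(Q_t)(P_s - 17) = (1/2)(8.75)(17.5) = 76.5625.

76.56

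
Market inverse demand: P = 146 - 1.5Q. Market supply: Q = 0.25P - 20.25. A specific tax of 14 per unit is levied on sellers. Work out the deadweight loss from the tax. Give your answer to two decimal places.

17.82

Rewriting supply in inverse form: P = 81 + 4Q.
Without the tax, 146 - 1.5Q = 81 + 4Q so Q* = 11.8182 and P* = 128.2727.
A tax on sellers shifts supply up by 14: 146 - 1.5Q = 81 + 4Q + 14, so Q_t = 9.2727. Buyers pay P_b = 132.0909; sellers receive P_s = P_b - 14 = 118.0909.
Deadweight loss is the triangle between the curves from Q_t to Q*: (1/2)(11.8182 - 9.2727)(14) = 17.8182.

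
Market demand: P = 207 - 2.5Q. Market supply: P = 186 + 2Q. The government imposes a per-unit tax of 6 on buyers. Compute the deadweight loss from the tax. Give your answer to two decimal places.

Pre-tax equilibrium: 207 - 2.5Q = 186 + 2Q gives Q* = 4.6667, P* = 195.3333.
With the tax, buyers' net willingness to pay falls by 6: (207 - 6) - 2.5Q = 186 + 2Q, so Q_t = 3.3333. Buyers pay P_b = 198.6667; sellers receive P_s = P_b - 6 = 192.6667.
The welfare triangle lost has base Q* - Q_t = 1.3333 and height t = 6, so DWL = (1/2)(1.3333)(6) = 4.

4.00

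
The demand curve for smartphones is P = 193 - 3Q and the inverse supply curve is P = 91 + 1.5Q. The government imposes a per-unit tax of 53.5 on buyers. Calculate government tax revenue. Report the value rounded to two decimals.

Without the tax, 193 - 3Q = 91 + 1.5Q so Q* = 22.6667 and P* = 125.
A tax on buyers shifts demand down by 53.5: (193 - 53.5) - 3Q = 91 + 1.5Q, so Q_t = 10.7778. Buyers pay P_b = 160.6667; sellers receive P_s = P_b - 53.5 = 107.1667.
Revenue is the tax times quantity traded: 53.5 x 10.7778 = 576.6111.

576.61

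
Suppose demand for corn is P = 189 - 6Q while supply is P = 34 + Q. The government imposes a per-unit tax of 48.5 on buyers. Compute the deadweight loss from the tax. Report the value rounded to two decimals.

Without the tax, 189 - 6Q = 34 + Q so Q* = 22.1429 and P* = 56.1429.
A tax on buyers shifts demand down by 48.5: (189 - 48.5) - 6Q = 34 + Q, so Q_t = 15.2143. Buyers pay P_b = 97.7143; sellers receive P_s = P_b - 48.5 = 49.2143.
The welfare triangle lost has base Q* - Q_t = 6.9286 and height t = 48.5, so DWL = (1/2)(6.9286)(48.5) = 168.0179.

168.02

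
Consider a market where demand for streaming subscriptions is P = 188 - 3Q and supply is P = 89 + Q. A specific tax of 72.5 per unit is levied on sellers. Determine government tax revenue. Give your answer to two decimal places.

480.31

Without the tax, 188 - 3Q = 89 + Q so Q* = 24.75 and P* = 113.75.
With the tax, sellers need 72.5 more per unit: 188 - 3Q = 89 + Q + 72.5, so Q_t = 6.625. Buyers pay P_b = 168.125; sellers receive P_s = P_b - 72.5 = 95.625.
Tax revenue = t x Q_t = 72.5 x 6.625 = 480.3125.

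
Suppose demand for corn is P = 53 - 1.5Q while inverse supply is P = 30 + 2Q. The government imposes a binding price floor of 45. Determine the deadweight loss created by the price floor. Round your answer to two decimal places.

Free-market equilibrium: 53 - 1.5Q = 30 + 2Q gives Q* = 6.5714, P* = 43.1429.
At the floor price 45, quantity demanded is (53 - 45)/1.5 = 5.3333; demand is the short side, so Q = 5.3333 trades at P = 45.
At Q = 5.3333 the demand price is 45 and the supply price is 40.6667. Deadweight loss is the triangle between the curves from 5.3333 to 6.5714: (1/2)(45 - 40.6667)(6.5714 - 5.3333) = 2.6825.

2.68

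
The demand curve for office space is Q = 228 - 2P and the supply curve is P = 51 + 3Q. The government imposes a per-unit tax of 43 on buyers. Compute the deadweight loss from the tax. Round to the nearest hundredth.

Rewriting demand in inverse form: P = 114 - 0.5Q.
Without the tax, 114 - 0.5Q = 51 + 3Q so Q* = 18 and P* = 105.
A tax on buyers shifts demand down by 43: (114 - 43) - 0.5Q = 51 + 3Q, so Q_t = 5.7143. Buyers pay P_b = 111.1429; sellers receive P_s = P_b - 43 = 68.1429.
Deadweight loss is the triangle between the curves from Q_t to Q*: (1/2)(18 - 5.7143)(43) = 264.1429.

264.14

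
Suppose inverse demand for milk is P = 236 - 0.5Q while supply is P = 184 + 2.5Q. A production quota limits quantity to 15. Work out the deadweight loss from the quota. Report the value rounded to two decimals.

Unrestricted equilibrium: Q* = (236 - 184)/(0.5 + 2.5) = 17.3333.
At Q = 15 the demand price is 236 - 0.5(15) = 228.5 and the supply price is 184 + 2.5(15) = 221.5.
Deadweight loss is the triangle between the curves from 15 to 17.3333: (1/2)(228.5 - 221.5)(17.3333 - 15) = 8.1667.

8.17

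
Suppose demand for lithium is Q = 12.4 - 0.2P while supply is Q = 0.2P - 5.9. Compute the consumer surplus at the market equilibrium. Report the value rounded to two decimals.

Rewriting demand in inverse form: P = 62 - 5Q.
Rewriting supply in inverse form: P = 29.5 + 5Q.
Equilibrium: 62 - 5Q = 29.5 + 5Q, so Q* = 3.25 and P* = 45.75.
The demand choke price is 62, so CS = (1/2)(Q*)(62 - P*) = (1/2)(3.25)(16.25) = 26.4062.

26.41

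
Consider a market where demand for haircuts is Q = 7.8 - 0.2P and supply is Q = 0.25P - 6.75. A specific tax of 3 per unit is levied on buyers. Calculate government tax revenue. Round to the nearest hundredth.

3.00

Rewriting demand in inverse form: P = 39 - 5Q.
Rewriting supply in inverse form: P = 27 + 4Q.
Without the tax, 39 - 5Q = 27 + 4Q so Q* = 1.3333 and P* = 32.3333.
A tax on buyers shifts demand down by 3: (39 - 3) - 5Q = 27 + 4Q, so Q_t = 1. Buyers pay P_b = 34; sellers receive P_s = P_b - 3 = 31.
Revenue is the tax times quantity traded: 3 x 1 = 3.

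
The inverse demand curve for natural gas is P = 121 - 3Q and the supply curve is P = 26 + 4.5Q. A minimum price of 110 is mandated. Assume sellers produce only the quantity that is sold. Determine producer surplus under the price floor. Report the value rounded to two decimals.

Without the control, 121 - 3Q = 26 + 4.5Q so Q* = 12.6667 and P* = 83.
At the floor price 110, quantity demanded is (121 - 110)/3 = 3.6667; demand is the short side, so Q = 3.6667 trades at P = 110.
The supply price at Q = 3.6667 is 42.5. PS is the trapezoid between 110 and supply over [0, 3.6667]: (1/2)[(110 - 26) + (110 - 42.5)](3.6667) = 277.75.

277.75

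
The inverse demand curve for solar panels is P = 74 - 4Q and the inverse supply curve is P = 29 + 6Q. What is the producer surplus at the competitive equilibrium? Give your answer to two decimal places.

60.75

Setting demand equal to supply, 45 = 10Q, so Q* = 4.5 and P* = 56.
PS is the area between P* and the supply curve from 0 to Q*: (1/2)(4.5)(27) = 60.75.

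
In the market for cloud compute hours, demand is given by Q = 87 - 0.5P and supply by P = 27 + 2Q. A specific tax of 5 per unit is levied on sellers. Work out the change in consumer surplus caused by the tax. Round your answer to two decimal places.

-90.31

Rewriting demand in inverse form: P = 174 - 2Q.
Pre-tax equilibrium: 174 - 2Q = 27 + 2Q gives Q* = 36.75, P* = 100.5.
A tax on sellers shifts supply up by 5: 174 - 2Q = 27 + 2Q + 5, so Q_t = 35.5. Buyers pay P_b = 103; sellers receive P_s = P_b - 5 = 98.
Consumers lose the trapezoid between P* and P_b out to Q_t plus the triangle from Q_t to Q*: change in CS = 1260.25 - 1350.5625 = -90.3125.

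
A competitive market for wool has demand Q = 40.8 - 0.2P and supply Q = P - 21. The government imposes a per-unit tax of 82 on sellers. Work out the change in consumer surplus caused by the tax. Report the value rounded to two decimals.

-1617.22

Rewriting demand in inverse form: P = 204 - 5Q.
Rewriting supply in inverse form: P = 21 + Q.
Pre-tax equilibrium: 204 - 5Q = 21 + Q gives Q* = 30.5, P* = 51.5.
With the tax, sellers need 82 more per unit: 204 - 5Q = 21 + Q + 82, so Q_t = 16.8333. Buyers pay P_b = 119.8333; sellers receive P_s = P_b - 82 = 37.8333.
CS falls from (1/2)(30.5)(152.5) = 2325.625 to (1/2)(16.8333)(84.1667) = 708.4028, a change of -1617.2222.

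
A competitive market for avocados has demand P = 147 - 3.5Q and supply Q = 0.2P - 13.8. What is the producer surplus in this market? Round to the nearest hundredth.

210.52

Rewriting supply in inverse form: P = 69 + 5Q.
Setting demand equal to supply, 78 = 8.5Q, so Q* = 9.1765 and P* = 114.8824.
Producer surplus is the triangle above supply below P*: (1/2)(9.1765)(114.8824 - 69) = (1/2)(9.1765)(45.8824) = 210.519.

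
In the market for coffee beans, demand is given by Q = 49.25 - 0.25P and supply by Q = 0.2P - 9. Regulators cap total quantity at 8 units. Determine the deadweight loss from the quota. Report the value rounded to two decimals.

Rewriting demand in inverse form: P = 197 - 4Q.
Rewriting supply in inverse form: P = 45 + 5Q.
Unrestricted equilibrium: Q* = (197 - 45)/(4 + 5) = 16.8889.
At Q = 8 the demand price is 197 - 4(8) = 165 and the supply price is 45 + 5(8) = 85.
Deadweight loss is the triangle between the curves from 8 to 16.8889: (1/2)(165 - 85)(16.8889 - 8) = 355.5556.

355.56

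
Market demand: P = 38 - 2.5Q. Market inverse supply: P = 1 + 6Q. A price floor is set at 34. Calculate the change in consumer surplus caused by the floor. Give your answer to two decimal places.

-20.49

Free-market equilibrium: 38 - 2.5Q = 1 + 6Q gives Q* = 4.3529, P* = 27.1176.
At the floor price 34, quantity demanded is (38 - 34)/2.5 = 1.6; demand is the short side, so Q = 1.6 trades at P = 34.
CS goes from (1/2)(4.3529)(10.8824) = 23.6851 to 3.2 (computed as (38 - 34)(1.6) - (1/2)(2.5)(1.6)^2), a change of -20.4851.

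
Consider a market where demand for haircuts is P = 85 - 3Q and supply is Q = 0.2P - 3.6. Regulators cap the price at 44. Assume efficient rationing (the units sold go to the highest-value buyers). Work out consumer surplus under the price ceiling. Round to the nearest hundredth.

Rewriting supply in inverse form: P = 18 + 5Q.
Without the control, 85 - 3Q = 18 + 5Q so Q* = 8.375 and P* = 59.875.
At P = 44, sellers supply (44 - 18)/5 = 5.2 while buyers want more, so the quantity traded is 5.2 at price 44.
The demand price at Q = 5.2 is 69.4. CS is the trapezoid between demand and 44 over [0, 5.2]: (1/2)[(85 - 44) + (69.4 - 44)](5.2) = 172.64.

172.64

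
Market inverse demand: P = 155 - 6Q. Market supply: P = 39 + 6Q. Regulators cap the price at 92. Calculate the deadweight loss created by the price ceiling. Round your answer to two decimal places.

4.17

Without the control, 155 - 6Q = 39 + 6Q so Q* = 9.6667 and P* = 97.
At the ceiling price 92, quantity supplied is (92 - 39)/6 = 8.8333; supply is the short side, so Q = 8.8333 trades at P = 92.
At Q = 8.8333 the demand price is 102 and the supply price is 92. Deadweight loss is the triangle between the curves from 8.8333 to 9.6667: (1/2)(102 - 92)(9.6667 - 8.8333) = 4.1667.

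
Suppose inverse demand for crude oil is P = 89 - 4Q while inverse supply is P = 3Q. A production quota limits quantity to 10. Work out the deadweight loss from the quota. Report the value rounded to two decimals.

Unrestricted equilibrium: Q* = (89 - 0)/(4 + 3) = 12.7143.
At Q = 10 the demand price is 89 - 4(10) = 49 and the supply price is 0 + 3(10) = 30.
Deadweight loss is the triangle between the curves from 10 to 12.7143: (1/2)(49 - 30)(12.7143 - 10) = 25.7857.

25.79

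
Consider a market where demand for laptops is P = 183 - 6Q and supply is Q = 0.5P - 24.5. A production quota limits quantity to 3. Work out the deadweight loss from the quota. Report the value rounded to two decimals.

Rewriting supply in inverse form: P = 49 + 2Q.
Unrestricted equilibrium: Q* = (183 - 49)/(6 + 2) = 16.75.
At Q = 3 the demand price is 183 - 6(3) = 165 and the supply price is 49 + 2(3) = 55.
DWL = (1/2)(gap between curves at 3) x (Q* - 3) = (1/2)(110)(13.75) = 756.25.

756.25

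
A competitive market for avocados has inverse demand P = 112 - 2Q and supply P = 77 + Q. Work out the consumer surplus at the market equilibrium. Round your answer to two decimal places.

Equilibrium: 112 - 2Q = 77 + Q, so Q* = 11.6667 and P* = 88.6667.
Consumer surplus is the triangle under demand above P*: (1/2)(11.6667)(112 - 88.6667) = (1/2)(11.6667)(23.3333) = 136.1111.

136.11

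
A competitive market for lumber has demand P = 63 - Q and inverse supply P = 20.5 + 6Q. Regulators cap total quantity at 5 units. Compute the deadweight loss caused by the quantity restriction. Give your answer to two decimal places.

Without the quota, 63 - Q = 20.5 + 6Q gives Q* = 6.0714.
At Q = 5 the demand price is 63 - (5) = 58 and the supply price is 20.5 + 6(5) = 50.5.
DWL = (1/2)(gap between curves at 5) x (Q* - 5) = (1/2)(7.5)(1.0714) = 4.0179.

4.02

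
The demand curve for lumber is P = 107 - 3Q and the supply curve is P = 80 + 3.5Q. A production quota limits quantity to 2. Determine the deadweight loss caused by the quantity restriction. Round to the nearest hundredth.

Unrestricted equilibrium: Q* = (107 - 80)/(3 + 3.5) = 4.1538.
At Q = 2 the demand price is 107 - 3(2) = 101 and the supply price is 80 + 3.5(2) = 87.
Deadweight loss is the triangle between the curves from 2 to 4.1538: (1/2)(101 - 87)(4.1538 - 2) = 15.0769.

15.08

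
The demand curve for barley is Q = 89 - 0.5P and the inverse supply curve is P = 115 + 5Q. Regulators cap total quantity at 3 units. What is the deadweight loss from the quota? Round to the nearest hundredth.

Rewriting demand in inverse form: P = 178 - 2Q.
Without the quota, 178 - 2Q = 115 + 5Q gives Q* = 9.
At Q = 3 the demand price is 178 - 2(3) = 172 and the supply price is 115 + 5(3) = 130.
DWL = (1/2)(gap between curves at 3) x (Q* - 3) = (1/2)(42)(6) = 126.

126.00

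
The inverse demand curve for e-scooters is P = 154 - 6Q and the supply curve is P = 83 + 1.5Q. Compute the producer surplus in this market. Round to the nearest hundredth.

67.21

Set 154 - 6Q = 83 + 1.5Q, which gives 71 = 7.5Q, so Q* = 9.4667 and P* = 154 - 6(9.4667) = 97.2.
Producer surplus is the triangle above supply below P*: (1/2)(9.4667)(97.2 - 83) = (1/2)(9.4667)(14.2) = 67.2133.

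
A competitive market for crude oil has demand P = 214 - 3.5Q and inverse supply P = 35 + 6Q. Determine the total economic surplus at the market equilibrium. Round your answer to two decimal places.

1686.37

Set 214 - 3.5Q = 35 + 6Q, which gives 179 = 9.5Q, so Q* = 18.8421 and P* = 214 - 3.5(18.8421) = 148.0526.
CS = (1/2)(18.8421)(65.9474) = 621.2936 and PS = (1/2)(18.8421)(113.0526) = 1065.0748, so total surplus = 1686.3684.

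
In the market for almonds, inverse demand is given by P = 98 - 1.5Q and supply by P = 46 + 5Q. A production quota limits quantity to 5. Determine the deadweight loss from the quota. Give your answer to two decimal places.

29.25

Without the quota, 98 - 1.5Q = 46 + 5Q gives Q* = 8.
At Q = 5 the demand price is 98 - 1.5(5) = 90.5 and the supply price is 46 + 5(5) = 71.
DWL = (1/2)(gap between curves at 5) x (Q* - 5) = (1/2)(19.5)(3) = 29.25.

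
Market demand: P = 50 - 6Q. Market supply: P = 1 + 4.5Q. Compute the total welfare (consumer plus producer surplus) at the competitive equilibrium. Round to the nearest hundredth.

114.33

Equilibrium: 50 - 6Q = 1 + 4.5Q, so Q* = 4.6667 and P* = 22.
CS = (1/2)(4.6667)(28) = 65.3333 and PS = (1/2)(4.6667)(21) = 49, so total surplus = 114.3333.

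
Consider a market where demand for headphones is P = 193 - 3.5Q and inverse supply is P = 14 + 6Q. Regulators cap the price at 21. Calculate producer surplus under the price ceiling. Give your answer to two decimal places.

Free-market equilibrium: 193 - 3.5Q = 14 + 6Q gives Q* = 18.8421, P* = 127.0526.
At P = 21, sellers supply (21 - 14)/6 = 1.1667 while buyers want more, so the quantity traded is 1.1667 at price 21.
PS is the triangle above supply below 21: (1/2)(1.1667)(21 - 14) = 4.0833.

4.08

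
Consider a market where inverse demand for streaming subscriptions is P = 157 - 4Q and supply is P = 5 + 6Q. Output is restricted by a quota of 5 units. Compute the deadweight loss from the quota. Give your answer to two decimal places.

Unrestricted equilibrium: Q* = (157 - 5)/(4 + 6) = 15.2.
At Q = 5 the demand price is 157 - 4(5) = 137 and the supply price is 5 + 6(5) = 35.
DWL = (1/2)(gap between curves at 5) x (Q* - 5) = (1/2)(102)(10.2) = 520.2.

520.20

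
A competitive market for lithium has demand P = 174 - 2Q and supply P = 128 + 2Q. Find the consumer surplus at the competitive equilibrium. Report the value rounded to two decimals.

Set 174 - 2Q = 128 + 2Q, which gives 46 = 4Q, so Q* = 11.5 and P* = 174 - 2(11.5) = 151.
Consumer surplus is the triangle under demand above P*: (1/2)(11.5)(174 - 151) = (1/2)(11.5)(23) = 132.25.

132.25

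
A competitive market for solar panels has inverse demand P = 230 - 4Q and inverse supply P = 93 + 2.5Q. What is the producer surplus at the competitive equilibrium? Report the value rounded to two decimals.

555.30

Setting demand equal to supply, 137 = 6.5Q, so Q* = 21.0769 and P* = 145.6923.
The supply curve's price intercept is 93, so PS = (1/2)(Q*)(P* - 93) = (1/2)(21.0769)(52.6923) = 555.2959.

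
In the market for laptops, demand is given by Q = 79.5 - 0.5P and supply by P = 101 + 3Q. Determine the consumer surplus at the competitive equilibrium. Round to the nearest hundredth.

Rewriting demand in inverse form: P = 159 - 2Q.
Set 159 - 2Q = 101 + 3Q, which gives 58 = 5Q, so Q* = 11.6 and P* = 159 - 2(11.6) = 135.8.
Consumer surplus is the triangle under demand above P*: (1/2)(11.6)(159 - 135.8) = (1/2)(11.6)(23.2) = 134.56.

134.56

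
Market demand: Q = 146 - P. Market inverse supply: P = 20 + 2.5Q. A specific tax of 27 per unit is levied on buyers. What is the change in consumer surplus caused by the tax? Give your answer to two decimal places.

Rewriting demand in inverse form: P = 146 - Q.
Without the tax, 146 - Q = 20 + 2.5Q so Q* = 36 and P* = 110.
With the tax, buyers' net willingness to pay falls by 27: (146 - 27) - Q = 20 + 2.5Q, so Q_t = 28.2857. Buyers pay P_b = 117.7143; sellers receive P_s = P_b - 27 = 90.7143.
CS falls from (1/2)(36)(36) = 648 to (1/2)(28.2857)(28.2857) = 400.0408, a change of -247.9592.

-247.96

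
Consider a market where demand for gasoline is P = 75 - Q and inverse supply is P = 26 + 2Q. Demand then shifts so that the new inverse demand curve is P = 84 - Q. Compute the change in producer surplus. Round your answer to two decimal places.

Initial equilibrium: Q_0 = 16.3333, P_0 = 58.6667; CS_0 = (1/2)(16.3333)(16.3333) = 133.3889, PS_0 = (1/2)(16.3333)(32.6667) = 266.7778.
New equilibrium: 84 - Q = 26 + 2Q gives Q_1 = 19.3333, P_1 = 64.6667; CS_1 = 186.8889, PS_1 = 373.7778.
Change in producer surplus = 373.7778 - 266.7778 = 107.

107.00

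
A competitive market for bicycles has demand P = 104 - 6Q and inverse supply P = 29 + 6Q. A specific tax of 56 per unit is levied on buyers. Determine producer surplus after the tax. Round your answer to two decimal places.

7.52

Pre-tax equilibrium: 104 - 6Q = 29 + 6Q gives Q* = 6.25, P* = 66.5.
A tax on buyers shifts demand down by 56: (104 - 56) - 6Q = 29 + 6Q, so Q_t = 1.5833. Buyers pay P_b = 94.5; sellers receive P_s = P_b - 56 = 38.5.
Producer surplus is the triangle above supply below P_s: (1/2)(1.5833)(38.5 - 29) = 7.5208.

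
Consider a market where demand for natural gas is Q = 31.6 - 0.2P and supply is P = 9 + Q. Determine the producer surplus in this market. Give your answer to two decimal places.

Rewriting demand in inverse form: P = 158 - 5Q.
Equilibrium: 158 - 5Q = 9 + Q, so Q* = 24.8333 and P* = 33.8333.
Producer surplus is the triangle above supply below P*: (1/2)(24.8333)(33.8333 - 9) = (1/2)(24.8333)(24.8333) = 308.3472.

308.35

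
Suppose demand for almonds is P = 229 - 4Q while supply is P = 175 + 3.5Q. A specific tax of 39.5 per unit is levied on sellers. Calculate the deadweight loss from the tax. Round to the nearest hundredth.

104.02

Without the tax, 229 - 4Q = 175 + 3.5Q so Q* = 7.2 and P* = 200.2.
With the tax, sellers need 39.5 more per unit: 229 - 4Q = 175 + 3.5Q + 39.5, so Q_t = 1.9333. Buyers pay P_b = 221.2667; sellers receive P_s = P_b - 39.5 = 181.7667.
Deadweight loss is the triangle between the curves from Q_t to Q*: (1/2)(7.2 - 1.9333)(39.5) = 104.0167.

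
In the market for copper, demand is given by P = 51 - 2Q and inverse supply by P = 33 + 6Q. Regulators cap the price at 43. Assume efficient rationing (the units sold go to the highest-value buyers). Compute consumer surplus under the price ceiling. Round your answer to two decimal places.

Free-market equilibrium: 51 - 2Q = 33 + 6Q gives Q* = 2.25, P* = 46.5.
At P = 43, sellers supply (43 - 33)/6 = 1.6667 while buyers want more, so the quantity traded is 1.6667 at price 43.
The demand price at Q = 1.6667 is 47.6667. CS is the trapezoid between demand and 43 over [0, 1.6667]: (1/2)[(51 - 43) + (47.6667 - 43)](1.6667) = 10.5556.

10.56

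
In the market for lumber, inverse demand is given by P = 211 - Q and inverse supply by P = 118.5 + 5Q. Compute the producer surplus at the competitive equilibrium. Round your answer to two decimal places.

Equilibrium: 211 - Q = 118.5 + 5Q, so Q* = 15.4167 and P* = 195.5833.
Producer surplus is the triangle above supply below P*: (1/2)(15.4167)(195.5833 - 118.5) = (1/2)(15.4167)(77.0833) = 594.184.

594.18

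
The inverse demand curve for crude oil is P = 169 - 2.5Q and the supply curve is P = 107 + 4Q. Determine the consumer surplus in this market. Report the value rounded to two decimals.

Equilibrium: 169 - 2.5Q = 107 + 4Q, so Q* = 9.5385 and P* = 145.1538.
The demand choke price is 169, so CS = (1/2)(Q*)(169 - P*) = (1/2)(9.5385)(23.8462) = 113.7278.

113.73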